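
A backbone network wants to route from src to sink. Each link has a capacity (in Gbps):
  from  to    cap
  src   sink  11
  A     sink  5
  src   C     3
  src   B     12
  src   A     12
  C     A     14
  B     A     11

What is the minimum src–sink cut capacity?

16

Max flow = 16 (via 2 augmenting paths).
In the residual at optimum, the set reachable from src is {A, B, C, src}.
Cut edges: src→sink (cap 11), A→sink (cap 5). Sum = 16.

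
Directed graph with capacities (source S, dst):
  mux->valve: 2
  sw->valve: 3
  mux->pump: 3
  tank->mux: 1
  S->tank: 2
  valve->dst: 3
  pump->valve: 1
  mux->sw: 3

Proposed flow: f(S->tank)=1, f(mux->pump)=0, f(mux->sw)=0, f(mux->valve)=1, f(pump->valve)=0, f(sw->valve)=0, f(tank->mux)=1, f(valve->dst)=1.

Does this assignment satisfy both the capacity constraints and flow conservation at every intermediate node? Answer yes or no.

Every edge has 0 ≤ f(e) ≤ cap(e).
At each intermediate node, inflow equals outflow.

Yes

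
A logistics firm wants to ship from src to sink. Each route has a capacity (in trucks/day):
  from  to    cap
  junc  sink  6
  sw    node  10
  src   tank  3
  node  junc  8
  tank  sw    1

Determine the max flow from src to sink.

Augment src→tank→sw→node→junc→sink: bottleneck 1. Total 1.
No augmenting path remains in the residual graph.

1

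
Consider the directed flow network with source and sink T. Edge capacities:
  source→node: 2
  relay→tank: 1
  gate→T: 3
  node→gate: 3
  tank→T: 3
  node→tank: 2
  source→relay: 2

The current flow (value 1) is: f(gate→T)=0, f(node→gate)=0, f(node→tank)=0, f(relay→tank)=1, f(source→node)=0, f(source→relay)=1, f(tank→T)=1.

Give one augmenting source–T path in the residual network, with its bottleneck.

Residual along source→node→tank→T: source→node: 2, node→tank: 2, tank→T: 2.
Bottleneck = min = 2.

source→node→tank→T, bottleneck 2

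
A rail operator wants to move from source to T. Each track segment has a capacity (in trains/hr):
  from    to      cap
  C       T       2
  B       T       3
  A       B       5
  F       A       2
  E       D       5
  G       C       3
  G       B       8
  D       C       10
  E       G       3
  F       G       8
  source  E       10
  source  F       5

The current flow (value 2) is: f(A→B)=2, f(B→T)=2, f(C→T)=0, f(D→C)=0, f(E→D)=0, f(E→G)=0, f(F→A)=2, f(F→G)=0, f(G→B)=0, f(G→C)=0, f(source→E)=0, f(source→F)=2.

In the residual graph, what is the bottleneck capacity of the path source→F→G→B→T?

Residual capacities along the path: source→F: 3, F→G: 8, G→B: 8, B→T: 1.
Minimum is 1.

1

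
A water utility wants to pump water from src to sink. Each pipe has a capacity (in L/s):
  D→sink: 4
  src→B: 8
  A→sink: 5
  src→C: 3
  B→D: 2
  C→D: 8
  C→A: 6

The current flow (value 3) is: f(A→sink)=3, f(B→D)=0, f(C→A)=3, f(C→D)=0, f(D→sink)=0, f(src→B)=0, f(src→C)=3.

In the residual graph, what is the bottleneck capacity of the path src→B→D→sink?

2

Residual capacities along the path: src→B: 8, B→D: 2, D→sink: 4.
Minimum is 2.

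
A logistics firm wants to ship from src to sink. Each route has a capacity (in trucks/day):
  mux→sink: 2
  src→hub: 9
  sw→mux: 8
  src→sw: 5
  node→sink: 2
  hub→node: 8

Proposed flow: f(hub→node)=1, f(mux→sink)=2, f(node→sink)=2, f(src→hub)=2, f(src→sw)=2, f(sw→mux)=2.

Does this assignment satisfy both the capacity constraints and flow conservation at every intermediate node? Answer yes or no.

Conservation fails at hub: inflow 2 ≠ outflow 1.

No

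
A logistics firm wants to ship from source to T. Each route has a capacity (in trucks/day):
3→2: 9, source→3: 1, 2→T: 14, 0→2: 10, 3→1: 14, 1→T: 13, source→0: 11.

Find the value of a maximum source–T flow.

Augment source→0→2→T: bottleneck 10. Total 10.
Augment source→3→2→T: bottleneck 1. Total 11.
No augmenting path remains in the residual graph.

11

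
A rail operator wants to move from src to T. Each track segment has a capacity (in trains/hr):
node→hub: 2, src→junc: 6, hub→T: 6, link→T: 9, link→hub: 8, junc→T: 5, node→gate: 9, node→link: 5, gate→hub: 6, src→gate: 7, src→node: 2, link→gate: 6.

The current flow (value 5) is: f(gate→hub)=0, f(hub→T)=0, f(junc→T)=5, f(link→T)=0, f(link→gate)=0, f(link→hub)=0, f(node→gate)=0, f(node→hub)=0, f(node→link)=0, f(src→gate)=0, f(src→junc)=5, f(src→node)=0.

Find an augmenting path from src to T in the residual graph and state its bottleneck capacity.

Residual along src→node→link→T: src→node: 2, node→link: 5, link→T: 9.
Bottleneck = min = 2.

src→node→link→T, bottleneck 2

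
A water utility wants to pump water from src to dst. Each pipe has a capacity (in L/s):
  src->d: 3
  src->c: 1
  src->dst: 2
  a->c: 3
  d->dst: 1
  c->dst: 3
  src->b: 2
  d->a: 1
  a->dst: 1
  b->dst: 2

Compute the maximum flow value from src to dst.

7

Augment src->dst: bottleneck 2. Total 2.
Augment src->d->dst: bottleneck 1. Total 3.
Augment src->b->dst: bottleneck 2. Total 5.
Augment src->c->dst: bottleneck 1. Total 6.
Augment src->d->a->dst: bottleneck 1. Total 7.
No augmenting path remains in the residual graph.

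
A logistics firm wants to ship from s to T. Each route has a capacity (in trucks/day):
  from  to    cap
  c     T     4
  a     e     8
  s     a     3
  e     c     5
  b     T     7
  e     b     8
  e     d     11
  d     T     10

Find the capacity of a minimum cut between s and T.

3

Max flow = 3 (via 1 augmenting path).
In the residual at optimum, the set reachable from s is {s}.
Cut edges: s→a (cap 3). Sum = 3.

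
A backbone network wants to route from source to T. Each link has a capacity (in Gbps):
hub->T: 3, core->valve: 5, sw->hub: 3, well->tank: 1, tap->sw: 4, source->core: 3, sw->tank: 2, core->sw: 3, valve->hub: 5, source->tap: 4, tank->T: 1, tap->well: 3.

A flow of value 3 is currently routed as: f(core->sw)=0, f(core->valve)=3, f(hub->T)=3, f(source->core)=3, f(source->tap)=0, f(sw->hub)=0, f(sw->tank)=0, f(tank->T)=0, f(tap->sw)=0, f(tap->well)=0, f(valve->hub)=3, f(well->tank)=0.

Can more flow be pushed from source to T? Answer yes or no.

Yes

Residual path source->tap->sw->tank->T has bottleneck 1 > 0.
Pushing 1 along it raises the flow to 4, so the given flow is not maximum.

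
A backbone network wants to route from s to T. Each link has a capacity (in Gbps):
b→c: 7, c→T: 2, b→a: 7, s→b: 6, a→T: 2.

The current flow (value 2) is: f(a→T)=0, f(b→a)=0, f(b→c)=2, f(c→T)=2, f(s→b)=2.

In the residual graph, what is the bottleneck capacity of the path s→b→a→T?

Residual capacities along the path: s→b: 4, b→a: 7, a→T: 2.
Minimum is 2.

2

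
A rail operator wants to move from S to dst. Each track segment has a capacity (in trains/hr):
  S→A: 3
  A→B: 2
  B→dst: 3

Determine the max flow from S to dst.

2

Augment S→A→B→dst: bottleneck 2. Total 2.
No augmenting path remains in the residual graph.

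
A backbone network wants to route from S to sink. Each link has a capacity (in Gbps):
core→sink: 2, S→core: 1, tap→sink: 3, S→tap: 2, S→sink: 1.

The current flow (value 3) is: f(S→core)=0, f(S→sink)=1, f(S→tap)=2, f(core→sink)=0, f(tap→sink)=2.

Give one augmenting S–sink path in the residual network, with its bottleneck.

Residual along S→core→sink: S→core: 1, core→sink: 2.
Bottleneck = min = 1.

S→core→sink, bottleneck 1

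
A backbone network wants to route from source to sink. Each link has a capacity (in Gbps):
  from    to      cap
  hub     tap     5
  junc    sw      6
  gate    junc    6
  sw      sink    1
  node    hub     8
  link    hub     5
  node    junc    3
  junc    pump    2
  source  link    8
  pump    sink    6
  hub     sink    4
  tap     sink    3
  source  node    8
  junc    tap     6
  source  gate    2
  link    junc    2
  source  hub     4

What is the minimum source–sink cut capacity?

Max flow = 10 (via 4 augmenting paths).
In the residual at optimum, the set reachable from source is {gate, hub, junc, link, node, source, sw, tap}.
Cut edges: junc→pump (cap 2), hub→sink (cap 4), sw→sink (cap 1), tap→sink (cap 3). Sum = 10.

10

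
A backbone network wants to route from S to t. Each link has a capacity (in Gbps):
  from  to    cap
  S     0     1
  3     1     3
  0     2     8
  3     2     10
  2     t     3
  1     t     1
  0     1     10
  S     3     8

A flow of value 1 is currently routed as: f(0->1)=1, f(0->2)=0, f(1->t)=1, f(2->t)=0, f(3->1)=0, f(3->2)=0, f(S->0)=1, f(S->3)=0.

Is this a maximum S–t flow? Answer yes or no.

Residual path S->3->2->t has bottleneck 3 > 0.
Pushing 3 along it raises the flow to 4, so the given flow is not maximum.

No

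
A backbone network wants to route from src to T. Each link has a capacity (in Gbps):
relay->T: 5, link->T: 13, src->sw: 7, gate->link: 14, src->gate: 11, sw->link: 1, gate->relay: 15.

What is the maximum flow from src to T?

Augment src->gate->relay->T: bottleneck 5. Total 5.
Augment src->gate->link->T: bottleneck 6. Total 11.
Augment src->sw->link->T: bottleneck 1. Total 12.
No augmenting path remains in the residual graph.

12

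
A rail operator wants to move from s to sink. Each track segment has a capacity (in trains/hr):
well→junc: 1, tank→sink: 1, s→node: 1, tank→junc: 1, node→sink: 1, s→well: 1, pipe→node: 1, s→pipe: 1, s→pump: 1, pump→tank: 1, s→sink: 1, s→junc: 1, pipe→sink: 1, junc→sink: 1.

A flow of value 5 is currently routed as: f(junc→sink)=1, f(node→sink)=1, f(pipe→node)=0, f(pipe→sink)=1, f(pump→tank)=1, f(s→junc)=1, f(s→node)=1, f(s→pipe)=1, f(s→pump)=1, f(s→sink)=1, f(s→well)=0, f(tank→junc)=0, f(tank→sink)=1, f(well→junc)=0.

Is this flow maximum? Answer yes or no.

Residual reachable from s: {junc, s, well}; sink is not reachable.
Saturated cut: s→pump, s→pipe, s→node, s→sink, junc→sink with total capacity 5 = current flow value. Flow is maximum.

Yes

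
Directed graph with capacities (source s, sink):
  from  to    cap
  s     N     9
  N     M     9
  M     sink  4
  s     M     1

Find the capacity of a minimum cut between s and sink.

4

Max flow = 4 (via 2 augmenting paths).
In the residual at optimum, the set reachable from s is {M, N, s}.
Cut edges: M→sink (cap 4). Sum = 4.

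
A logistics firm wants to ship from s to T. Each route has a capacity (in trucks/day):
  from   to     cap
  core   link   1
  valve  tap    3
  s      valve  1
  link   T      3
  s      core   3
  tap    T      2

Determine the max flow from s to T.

Augment s→core→link→T: bottleneck 1. Total 1.
Augment s→valve→tap→T: bottleneck 1. Total 2.
No augmenting path remains in the residual graph.

2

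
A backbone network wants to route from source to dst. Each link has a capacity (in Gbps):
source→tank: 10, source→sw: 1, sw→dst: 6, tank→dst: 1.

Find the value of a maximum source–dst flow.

Augment source→tank→dst: bottleneck 1. Total 1.
Augment source→sw→dst: bottleneck 1. Total 2.
No augmenting path remains in the residual graph.

2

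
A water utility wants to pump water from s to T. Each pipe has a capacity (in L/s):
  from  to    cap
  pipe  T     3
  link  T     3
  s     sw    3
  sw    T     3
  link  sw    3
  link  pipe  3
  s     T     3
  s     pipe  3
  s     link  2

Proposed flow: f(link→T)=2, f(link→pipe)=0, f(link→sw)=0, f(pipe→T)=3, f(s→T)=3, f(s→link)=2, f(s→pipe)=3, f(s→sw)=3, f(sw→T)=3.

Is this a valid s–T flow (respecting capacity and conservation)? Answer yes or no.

Yes

Every edge has 0 ≤ f(e) ≤ cap(e).
At each intermediate node, inflow equals outflow.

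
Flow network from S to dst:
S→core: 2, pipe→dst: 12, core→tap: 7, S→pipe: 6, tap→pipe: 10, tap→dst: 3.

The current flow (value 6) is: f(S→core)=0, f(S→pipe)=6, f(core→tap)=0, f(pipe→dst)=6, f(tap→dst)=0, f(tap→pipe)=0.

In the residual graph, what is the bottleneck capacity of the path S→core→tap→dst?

2

Residual capacities along the path: S→core: 2, core→tap: 7, tap→dst: 3.
Minimum is 2.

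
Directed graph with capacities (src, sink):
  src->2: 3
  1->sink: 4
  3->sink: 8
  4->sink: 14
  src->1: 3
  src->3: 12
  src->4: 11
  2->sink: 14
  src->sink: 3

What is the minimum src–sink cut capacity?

28

Max flow = 28 (via 5 augmenting paths).
In the residual at optimum, the set reachable from src is {3, src}.
Cut edges: src->2 (cap 3), src->1 (cap 3), src->4 (cap 11), src->sink (cap 3), 3->sink (cap 8). Sum = 28.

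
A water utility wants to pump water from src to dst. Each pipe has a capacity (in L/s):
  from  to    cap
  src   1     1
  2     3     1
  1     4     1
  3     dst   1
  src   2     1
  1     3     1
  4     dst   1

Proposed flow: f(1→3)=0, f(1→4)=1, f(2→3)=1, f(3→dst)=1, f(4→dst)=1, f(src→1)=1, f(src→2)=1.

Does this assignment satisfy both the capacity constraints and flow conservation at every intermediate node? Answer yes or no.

Yes

Every edge has 0 ≤ f(e) ≤ cap(e).
At each intermediate node, inflow equals outflow.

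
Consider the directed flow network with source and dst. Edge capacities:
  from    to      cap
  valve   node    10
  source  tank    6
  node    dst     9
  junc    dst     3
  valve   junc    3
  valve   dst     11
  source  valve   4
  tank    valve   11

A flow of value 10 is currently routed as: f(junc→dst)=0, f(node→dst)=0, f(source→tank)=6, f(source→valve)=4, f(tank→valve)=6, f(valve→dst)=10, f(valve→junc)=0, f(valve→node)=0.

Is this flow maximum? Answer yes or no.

Yes

Residual reachable from source: {source}; dst is not reachable.
Saturated cut: source→tank, source→valve with total capacity 10 = current flow value. Flow is maximum.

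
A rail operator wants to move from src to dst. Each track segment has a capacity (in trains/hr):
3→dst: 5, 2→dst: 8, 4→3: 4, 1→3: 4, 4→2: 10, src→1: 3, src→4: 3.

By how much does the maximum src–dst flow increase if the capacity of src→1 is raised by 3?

Original max flow = 6.
After raising cap(src→1), augmenting paths through that edge carry 1 more unit.
New max flow = 7. Increase = 1.

1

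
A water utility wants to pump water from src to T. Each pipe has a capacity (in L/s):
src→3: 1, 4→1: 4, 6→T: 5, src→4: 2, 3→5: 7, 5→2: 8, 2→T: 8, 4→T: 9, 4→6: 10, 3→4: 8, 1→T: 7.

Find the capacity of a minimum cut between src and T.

Max flow = 3 (via 2 augmenting paths).
In the residual at optimum, the set reachable from src is {src}.
Cut edges: src→3 (cap 1), src→4 (cap 2). Sum = 3.

3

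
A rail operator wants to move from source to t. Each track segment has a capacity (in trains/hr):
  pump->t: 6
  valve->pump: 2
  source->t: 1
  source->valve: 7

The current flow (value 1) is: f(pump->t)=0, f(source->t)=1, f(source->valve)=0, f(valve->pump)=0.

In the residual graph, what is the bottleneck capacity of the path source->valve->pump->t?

Residual capacities along the path: source->valve: 7, valve->pump: 2, pump->t: 6.
Minimum is 2.

2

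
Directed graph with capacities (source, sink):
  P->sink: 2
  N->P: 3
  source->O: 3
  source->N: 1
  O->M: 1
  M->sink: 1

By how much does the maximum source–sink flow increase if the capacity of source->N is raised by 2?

1

Original max flow = 2.
After raising cap(source->N), augmenting paths through that edge carry 1 more unit.
New max flow = 3. Increase = 1.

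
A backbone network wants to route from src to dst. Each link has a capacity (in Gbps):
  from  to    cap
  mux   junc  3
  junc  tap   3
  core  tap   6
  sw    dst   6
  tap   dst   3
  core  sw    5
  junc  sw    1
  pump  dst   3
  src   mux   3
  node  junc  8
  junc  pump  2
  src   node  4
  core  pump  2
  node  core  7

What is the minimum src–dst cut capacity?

Max flow = 7 (via 4 augmenting paths).
In the residual at optimum, the set reachable from src is {src}.
Cut edges: src->node (cap 4), src->mux (cap 3). Sum = 7.

7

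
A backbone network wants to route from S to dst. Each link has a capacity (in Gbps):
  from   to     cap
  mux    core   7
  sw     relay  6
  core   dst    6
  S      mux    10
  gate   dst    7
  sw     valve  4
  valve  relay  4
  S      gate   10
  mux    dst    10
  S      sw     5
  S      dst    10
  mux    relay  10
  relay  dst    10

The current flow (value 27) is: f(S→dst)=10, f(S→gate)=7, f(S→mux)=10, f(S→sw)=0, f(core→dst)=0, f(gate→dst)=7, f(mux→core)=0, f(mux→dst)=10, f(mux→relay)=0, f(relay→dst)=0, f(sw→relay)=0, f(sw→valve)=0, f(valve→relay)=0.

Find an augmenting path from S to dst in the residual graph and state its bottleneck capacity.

Residual along S→sw→relay→dst: S→sw: 5, sw→relay: 6, relay→dst: 10.
Bottleneck = min = 5.

S→sw→relay→dst, bottleneck 5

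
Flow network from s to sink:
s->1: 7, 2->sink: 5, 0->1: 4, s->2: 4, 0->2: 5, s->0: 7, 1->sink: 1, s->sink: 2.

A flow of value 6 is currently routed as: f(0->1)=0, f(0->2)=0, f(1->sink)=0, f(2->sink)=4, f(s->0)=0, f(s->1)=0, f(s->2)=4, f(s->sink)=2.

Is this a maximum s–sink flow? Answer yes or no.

No

Residual path s->1->sink has bottleneck 1 > 0.
Pushing 1 along it raises the flow to 7, so the given flow is not maximum.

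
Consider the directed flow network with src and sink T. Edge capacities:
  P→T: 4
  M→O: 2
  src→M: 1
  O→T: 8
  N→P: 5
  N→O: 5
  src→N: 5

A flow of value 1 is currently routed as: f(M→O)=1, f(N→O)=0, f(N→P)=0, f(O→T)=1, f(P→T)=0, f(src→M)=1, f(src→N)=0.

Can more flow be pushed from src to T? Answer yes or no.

Yes

Residual path src→N→O→T has bottleneck 5 > 0.
Pushing 5 along it raises the flow to 6, so the given flow is not maximum.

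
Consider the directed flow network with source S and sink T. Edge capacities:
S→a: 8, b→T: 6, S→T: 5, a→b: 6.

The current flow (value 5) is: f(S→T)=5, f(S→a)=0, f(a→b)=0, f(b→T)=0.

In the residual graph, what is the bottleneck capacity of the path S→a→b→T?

6

Residual capacities along the path: S→a: 8, a→b: 6, b→T: 6.
Minimum is 6.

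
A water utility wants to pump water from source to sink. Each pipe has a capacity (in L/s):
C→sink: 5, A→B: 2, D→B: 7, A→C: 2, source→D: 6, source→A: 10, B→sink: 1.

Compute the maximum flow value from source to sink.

3

Augment source→A→C→sink: bottleneck 2. Total 2.
Augment source→A→B→sink: bottleneck 1. Total 3.
No augmenting path remains in the residual graph.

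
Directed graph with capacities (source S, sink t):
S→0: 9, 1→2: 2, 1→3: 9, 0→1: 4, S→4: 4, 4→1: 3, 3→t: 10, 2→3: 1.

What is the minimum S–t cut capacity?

7

Max flow = 7 (via 2 augmenting paths).
In the residual at optimum, the set reachable from S is {0, 4, S}.
Cut edges: 4→1 (cap 3), 0→1 (cap 4). Sum = 7.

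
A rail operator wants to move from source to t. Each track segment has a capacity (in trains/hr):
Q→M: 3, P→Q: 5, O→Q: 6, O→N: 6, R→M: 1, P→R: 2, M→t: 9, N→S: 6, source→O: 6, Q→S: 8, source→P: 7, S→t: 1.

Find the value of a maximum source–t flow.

5

Augment source→P→R→M→t: bottleneck 1. Total 1.
Augment source→P→Q→M→t: bottleneck 3. Total 4.
Augment source→P→Q→S→t: bottleneck 1. Total 5.
No augmenting path remains in the residual graph.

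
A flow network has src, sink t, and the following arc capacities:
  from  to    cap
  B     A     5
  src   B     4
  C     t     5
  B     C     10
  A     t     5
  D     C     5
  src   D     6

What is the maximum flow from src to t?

Augment src→B→A→t: bottleneck 4. Total 4.
Augment src→D→C→t: bottleneck 5. Total 9.
No augmenting path remains in the residual graph.

9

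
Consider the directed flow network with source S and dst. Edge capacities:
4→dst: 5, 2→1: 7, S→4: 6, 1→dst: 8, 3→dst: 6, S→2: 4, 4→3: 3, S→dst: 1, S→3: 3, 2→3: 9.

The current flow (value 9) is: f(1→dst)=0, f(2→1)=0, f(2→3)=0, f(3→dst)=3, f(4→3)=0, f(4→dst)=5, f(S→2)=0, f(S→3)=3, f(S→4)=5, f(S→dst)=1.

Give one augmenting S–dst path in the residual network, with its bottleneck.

Residual along S→2→3→dst: S→2: 4, 2→3: 9, 3→dst: 3.
Bottleneck = min = 3.

S→2→3→dst, bottleneck 3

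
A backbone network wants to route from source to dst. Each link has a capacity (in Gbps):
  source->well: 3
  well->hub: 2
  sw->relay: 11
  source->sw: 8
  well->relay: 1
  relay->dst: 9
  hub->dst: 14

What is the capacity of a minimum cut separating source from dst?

11

Max flow = 11 (via 3 augmenting paths).
In the residual at optimum, the set reachable from source is {source}.
Cut edges: source->sw (cap 8), source->well (cap 3). Sum = 11.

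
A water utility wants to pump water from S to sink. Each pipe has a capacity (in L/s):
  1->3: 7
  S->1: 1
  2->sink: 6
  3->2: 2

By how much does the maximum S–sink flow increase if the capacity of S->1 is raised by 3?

1

Original max flow = 1.
After raising cap(S->1), augmenting paths through that edge carry 1 more unit.
New max flow = 2. Increase = 1.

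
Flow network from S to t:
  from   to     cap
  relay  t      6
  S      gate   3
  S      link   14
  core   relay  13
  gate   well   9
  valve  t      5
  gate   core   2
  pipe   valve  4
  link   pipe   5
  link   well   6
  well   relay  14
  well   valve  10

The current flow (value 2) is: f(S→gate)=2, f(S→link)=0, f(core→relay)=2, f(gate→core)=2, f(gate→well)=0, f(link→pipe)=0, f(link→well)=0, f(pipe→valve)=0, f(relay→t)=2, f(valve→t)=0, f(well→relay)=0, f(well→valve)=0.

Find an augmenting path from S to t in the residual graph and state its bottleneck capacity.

Residual along S→gate→well→relay→t: S→gate: 1, gate→well: 9, well→relay: 14, relay→t: 4.
Bottleneck = min = 1.

S→gate→well→relay→t, bottleneck 1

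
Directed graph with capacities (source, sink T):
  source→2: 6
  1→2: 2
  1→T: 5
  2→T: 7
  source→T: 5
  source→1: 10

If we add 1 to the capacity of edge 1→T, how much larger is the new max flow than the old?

Original max flow = 17.
After raising cap(1→T), augmenting paths through that edge carry 1 more unit.
New max flow = 18. Increase = 1.

1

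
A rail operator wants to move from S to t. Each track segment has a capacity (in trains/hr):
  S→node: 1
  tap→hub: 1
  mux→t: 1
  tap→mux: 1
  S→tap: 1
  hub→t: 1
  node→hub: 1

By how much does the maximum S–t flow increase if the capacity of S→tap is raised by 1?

0

Original max flow = 2.
Even with extra capacity on S→tap, another cut of capacity 2 remains binding.
New max flow = 2. Increase = 0.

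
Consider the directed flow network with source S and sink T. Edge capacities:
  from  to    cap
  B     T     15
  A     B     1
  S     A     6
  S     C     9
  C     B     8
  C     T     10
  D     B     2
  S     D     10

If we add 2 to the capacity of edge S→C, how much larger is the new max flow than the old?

2

Original max flow = 12.
After raising cap(S→C), augmenting paths through that edge carry 2 more units.
New max flow = 14. Increase = 2.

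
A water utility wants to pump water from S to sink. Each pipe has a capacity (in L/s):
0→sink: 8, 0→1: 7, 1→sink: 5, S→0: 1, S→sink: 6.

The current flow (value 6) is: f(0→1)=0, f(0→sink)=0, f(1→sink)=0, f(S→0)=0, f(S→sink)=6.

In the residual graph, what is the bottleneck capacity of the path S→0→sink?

Residual capacities along the path: S→0: 1, 0→sink: 8.
Minimum is 1.

1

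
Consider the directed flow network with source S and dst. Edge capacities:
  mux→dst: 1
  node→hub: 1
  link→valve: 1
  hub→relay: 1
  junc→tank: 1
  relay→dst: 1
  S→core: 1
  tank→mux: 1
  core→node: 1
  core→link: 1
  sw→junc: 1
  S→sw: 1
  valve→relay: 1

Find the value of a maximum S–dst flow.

2

Augment S→sw→junc→tank→mux→dst: bottleneck 1. Total 1.
Augment S→core→link→valve→relay→dst: bottleneck 1. Total 2.
No augmenting path remains in the residual graph.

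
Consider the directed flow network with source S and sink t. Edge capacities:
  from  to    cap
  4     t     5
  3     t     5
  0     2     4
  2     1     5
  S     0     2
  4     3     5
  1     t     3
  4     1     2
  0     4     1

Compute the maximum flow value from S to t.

Augment S→0→4→t: bottleneck 1. Total 1.
Augment S→0→2→1→t: bottleneck 1. Total 2.
No augmenting path remains in the residual graph.

2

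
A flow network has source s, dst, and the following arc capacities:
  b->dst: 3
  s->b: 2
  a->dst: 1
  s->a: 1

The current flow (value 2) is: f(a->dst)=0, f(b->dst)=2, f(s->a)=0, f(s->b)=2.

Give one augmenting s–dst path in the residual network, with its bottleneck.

s->a->dst, bottleneck 1

Residual along s->a->dst: s->a: 1, a->dst: 1.
Bottleneck = min = 1.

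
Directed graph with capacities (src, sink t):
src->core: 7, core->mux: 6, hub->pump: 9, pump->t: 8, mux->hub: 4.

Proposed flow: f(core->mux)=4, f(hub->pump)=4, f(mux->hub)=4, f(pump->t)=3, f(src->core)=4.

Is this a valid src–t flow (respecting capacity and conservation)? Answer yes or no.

Conservation fails at pump: inflow 4 ≠ outflow 3.

No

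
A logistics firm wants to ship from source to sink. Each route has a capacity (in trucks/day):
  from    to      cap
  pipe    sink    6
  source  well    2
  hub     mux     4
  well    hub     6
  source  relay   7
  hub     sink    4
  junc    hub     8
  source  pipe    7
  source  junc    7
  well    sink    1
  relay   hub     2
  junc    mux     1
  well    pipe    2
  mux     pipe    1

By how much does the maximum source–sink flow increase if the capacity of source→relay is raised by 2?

Original max flow = 11.
Edge source→relay does not cross the min cut (source side {hub, junc, mux, pipe, relay, source, well}), so extra capacity there cannot help.
New max flow = 11. Increase = 0.

0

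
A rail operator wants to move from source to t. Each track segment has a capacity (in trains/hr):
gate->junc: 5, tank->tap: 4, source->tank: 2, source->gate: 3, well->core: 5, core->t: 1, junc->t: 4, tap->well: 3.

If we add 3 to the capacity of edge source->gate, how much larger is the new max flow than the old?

1

Original max flow = 4.
After raising cap(source->gate), augmenting paths through that edge carry 1 more unit.
New max flow = 5. Increase = 1.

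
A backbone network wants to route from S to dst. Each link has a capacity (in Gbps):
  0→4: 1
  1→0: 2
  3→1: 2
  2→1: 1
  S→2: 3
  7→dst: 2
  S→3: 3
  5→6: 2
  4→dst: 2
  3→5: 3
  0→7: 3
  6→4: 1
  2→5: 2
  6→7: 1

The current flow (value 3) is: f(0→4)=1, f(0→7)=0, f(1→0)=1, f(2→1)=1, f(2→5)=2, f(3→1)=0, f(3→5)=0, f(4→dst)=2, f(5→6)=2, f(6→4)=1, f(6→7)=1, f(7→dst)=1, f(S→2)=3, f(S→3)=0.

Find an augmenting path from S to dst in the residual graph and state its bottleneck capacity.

S→3→1→0→7→dst, bottleneck 1

Residual along S→3→1→0→7→dst: S→3: 3, 3→1: 2, 1→0: 1, 0→7: 3, 7→dst: 1.
Bottleneck = min = 1.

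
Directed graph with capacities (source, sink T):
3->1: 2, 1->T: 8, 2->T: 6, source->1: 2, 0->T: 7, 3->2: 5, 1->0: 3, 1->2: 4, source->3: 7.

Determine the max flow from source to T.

9

Augment source->1->T: bottleneck 2. Total 2.
Augment source->3->1->T: bottleneck 2. Total 4.
Augment source->3->2->T: bottleneck 5. Total 9.
No augmenting path remains in the residual graph.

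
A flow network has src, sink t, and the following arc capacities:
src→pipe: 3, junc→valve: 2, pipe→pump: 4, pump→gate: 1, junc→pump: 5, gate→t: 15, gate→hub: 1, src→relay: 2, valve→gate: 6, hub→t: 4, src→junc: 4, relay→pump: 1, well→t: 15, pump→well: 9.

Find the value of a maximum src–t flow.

8

Augment src→relay→pump→gate→t: bottleneck 1. Total 1.
Augment src→pipe→pump→well→t: bottleneck 3. Total 4.
Augment src→junc→valve→gate→t: bottleneck 2. Total 6.
Augment src→junc→pump→well→t: bottleneck 2. Total 8.
No augmenting path remains in the residual graph.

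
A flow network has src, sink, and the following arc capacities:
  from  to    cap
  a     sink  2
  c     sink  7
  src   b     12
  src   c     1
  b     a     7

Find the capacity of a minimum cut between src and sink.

Max flow = 3 (via 2 augmenting paths).
In the residual at optimum, the set reachable from src is {a, b, src}.
Cut edges: src→c (cap 1), a→sink (cap 2). Sum = 3.

3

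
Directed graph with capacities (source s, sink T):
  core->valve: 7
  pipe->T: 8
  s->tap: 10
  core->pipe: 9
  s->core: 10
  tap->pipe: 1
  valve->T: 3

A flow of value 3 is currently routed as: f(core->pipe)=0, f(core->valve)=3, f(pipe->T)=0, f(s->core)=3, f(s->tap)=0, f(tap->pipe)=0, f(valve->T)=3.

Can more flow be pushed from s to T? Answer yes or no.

Yes

Residual path s->core->pipe->T has bottleneck 7 > 0.
Pushing 7 along it raises the flow to 10, so the given flow is not maximum.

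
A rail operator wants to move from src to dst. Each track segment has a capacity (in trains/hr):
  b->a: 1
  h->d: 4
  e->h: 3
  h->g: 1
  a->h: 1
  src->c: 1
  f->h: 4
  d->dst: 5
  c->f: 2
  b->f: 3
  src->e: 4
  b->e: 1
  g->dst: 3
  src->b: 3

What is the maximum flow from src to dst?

Augment src->e->h->g->dst: bottleneck 1. Total 1.
Augment src->e->h->d->dst: bottleneck 2. Total 3.
Augment src->b->a->h->d->dst: bottleneck 1. Total 4.
Augment src->b->f->h->d->dst: bottleneck 1. Total 5.
No augmenting path remains in the residual graph.

5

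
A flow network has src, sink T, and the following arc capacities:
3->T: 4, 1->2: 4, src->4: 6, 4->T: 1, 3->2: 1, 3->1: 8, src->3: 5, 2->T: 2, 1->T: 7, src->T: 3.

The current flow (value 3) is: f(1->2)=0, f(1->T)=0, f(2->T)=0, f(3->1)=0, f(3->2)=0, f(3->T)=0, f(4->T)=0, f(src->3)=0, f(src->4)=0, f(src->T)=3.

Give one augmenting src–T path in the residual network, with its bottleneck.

Residual along src->3->T: src->3: 5, 3->T: 4.
Bottleneck = min = 4.

src->3->T, bottleneck 4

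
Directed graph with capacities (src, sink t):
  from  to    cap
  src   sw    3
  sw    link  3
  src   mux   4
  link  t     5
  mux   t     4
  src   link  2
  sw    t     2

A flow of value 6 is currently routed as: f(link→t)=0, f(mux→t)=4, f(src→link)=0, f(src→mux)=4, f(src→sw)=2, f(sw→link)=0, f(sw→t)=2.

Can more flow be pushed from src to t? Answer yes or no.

Residual path src→link→t has bottleneck 2 > 0.
Pushing 2 along it raises the flow to 8, so the given flow is not maximum.

Yes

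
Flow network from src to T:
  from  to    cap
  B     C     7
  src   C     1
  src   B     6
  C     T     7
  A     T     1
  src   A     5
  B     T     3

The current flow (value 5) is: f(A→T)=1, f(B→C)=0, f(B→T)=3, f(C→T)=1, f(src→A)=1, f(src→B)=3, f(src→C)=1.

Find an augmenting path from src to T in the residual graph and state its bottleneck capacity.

src→B→C→T, bottleneck 3

Residual along src→B→C→T: src→B: 3, B→C: 7, C→T: 6.
Bottleneck = min = 3.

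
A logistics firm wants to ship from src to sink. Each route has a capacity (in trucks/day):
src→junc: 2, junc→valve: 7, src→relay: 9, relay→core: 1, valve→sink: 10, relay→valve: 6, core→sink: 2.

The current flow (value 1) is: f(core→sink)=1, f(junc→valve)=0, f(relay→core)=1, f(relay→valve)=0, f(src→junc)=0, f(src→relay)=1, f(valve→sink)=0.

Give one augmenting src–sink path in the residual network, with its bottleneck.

src→relay→valve→sink, bottleneck 6

Residual along src→relay→valve→sink: src→relay: 8, relay→valve: 6, valve→sink: 10.
Bottleneck = min = 6.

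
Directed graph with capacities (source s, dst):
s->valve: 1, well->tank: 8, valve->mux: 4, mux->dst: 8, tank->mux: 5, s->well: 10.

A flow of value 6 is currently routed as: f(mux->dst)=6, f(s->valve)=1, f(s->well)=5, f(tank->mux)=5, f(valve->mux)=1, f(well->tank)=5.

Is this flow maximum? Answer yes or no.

Residual reachable from s: {s, tank, well}; dst is not reachable.
Saturated cut: s->valve, tank->mux with total capacity 6 = current flow value. Flow is maximum.

Yes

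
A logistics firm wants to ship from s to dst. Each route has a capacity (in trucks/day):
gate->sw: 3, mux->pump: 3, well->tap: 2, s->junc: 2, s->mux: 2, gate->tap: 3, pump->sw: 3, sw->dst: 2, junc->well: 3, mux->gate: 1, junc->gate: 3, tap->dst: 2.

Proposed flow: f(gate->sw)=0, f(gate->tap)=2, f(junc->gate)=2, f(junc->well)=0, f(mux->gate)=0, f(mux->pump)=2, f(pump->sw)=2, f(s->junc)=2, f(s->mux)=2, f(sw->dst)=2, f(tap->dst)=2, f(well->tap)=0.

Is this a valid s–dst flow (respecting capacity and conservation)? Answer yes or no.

Every edge has 0 ≤ f(e) ≤ cap(e).
At each intermediate node, inflow equals outflow.

Yes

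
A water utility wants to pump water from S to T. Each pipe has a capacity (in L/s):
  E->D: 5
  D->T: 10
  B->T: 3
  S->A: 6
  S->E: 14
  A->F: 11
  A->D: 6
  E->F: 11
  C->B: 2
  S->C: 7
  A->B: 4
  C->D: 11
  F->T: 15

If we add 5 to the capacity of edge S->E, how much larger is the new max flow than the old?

1

Original max flow = 27.
After raising cap(S->E), augmenting paths through that edge carry 1 more unit.
New max flow = 28. Increase = 1.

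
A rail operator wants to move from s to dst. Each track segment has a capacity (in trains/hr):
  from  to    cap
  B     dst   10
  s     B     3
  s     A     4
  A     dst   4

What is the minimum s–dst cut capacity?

7

Max flow = 7 (via 2 augmenting paths).
In the residual at optimum, the set reachable from s is {s}.
Cut edges: s→A (cap 4), s→B (cap 3). Sum = 7.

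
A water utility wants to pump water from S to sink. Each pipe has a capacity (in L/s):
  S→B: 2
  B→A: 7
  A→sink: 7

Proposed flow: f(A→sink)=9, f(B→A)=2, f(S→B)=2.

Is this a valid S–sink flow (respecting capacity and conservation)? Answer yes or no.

Capacity violated on A→sink: flow 9 > capacity 7.

No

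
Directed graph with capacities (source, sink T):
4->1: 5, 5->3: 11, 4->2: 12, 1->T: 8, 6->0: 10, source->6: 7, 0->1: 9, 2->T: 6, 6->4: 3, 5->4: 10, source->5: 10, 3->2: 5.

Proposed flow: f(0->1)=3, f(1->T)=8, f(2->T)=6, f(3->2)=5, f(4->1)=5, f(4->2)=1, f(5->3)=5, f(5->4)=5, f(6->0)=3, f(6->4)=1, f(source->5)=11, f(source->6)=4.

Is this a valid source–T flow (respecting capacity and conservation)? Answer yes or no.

Capacity violated on source->5: flow 11 > capacity 10.

No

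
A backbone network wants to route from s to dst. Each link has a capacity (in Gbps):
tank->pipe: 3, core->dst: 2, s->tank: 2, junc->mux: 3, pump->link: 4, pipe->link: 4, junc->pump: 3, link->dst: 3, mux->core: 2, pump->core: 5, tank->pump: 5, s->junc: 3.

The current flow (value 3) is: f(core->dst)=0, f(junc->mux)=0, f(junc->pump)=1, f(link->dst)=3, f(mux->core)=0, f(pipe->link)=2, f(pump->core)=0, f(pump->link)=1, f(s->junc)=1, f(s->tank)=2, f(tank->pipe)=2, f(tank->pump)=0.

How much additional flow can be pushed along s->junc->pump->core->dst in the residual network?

Residual capacities along the path: s->junc: 2, junc->pump: 2, pump->core: 5, core->dst: 2.
Minimum is 2.

2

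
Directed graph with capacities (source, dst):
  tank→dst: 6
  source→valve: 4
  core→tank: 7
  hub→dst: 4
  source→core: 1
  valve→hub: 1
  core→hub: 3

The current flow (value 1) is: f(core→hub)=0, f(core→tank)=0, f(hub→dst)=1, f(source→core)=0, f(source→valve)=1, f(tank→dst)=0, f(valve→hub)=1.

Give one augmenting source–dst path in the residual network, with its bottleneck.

Residual along source→core→hub→dst: source→core: 1, core→hub: 3, hub→dst: 3.
Bottleneck = min = 1.

source→core→hub→dst, bottleneck 1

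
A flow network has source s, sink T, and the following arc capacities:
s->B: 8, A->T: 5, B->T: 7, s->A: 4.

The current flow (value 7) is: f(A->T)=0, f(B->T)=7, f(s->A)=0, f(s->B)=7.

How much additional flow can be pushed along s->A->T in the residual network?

Residual capacities along the path: s->A: 4, A->T: 5.
Minimum is 4.

4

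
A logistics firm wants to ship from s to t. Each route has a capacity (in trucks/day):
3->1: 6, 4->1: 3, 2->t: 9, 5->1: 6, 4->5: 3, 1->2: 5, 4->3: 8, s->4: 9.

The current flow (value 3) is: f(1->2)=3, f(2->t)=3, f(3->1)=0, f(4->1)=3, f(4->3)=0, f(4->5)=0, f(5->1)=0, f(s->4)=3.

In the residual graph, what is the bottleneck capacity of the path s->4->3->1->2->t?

2

Residual capacities along the path: s->4: 6, 4->3: 8, 3->1: 6, 1->2: 2, 2->t: 6.
Minimum is 2.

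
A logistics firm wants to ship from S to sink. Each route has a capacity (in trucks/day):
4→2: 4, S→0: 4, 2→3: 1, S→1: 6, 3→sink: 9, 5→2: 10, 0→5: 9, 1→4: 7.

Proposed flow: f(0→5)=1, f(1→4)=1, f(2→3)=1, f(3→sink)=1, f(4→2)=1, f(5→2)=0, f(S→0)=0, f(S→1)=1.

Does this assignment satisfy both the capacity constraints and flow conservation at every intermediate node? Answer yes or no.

No

Conservation fails at 0: inflow 0 ≠ outflow 1.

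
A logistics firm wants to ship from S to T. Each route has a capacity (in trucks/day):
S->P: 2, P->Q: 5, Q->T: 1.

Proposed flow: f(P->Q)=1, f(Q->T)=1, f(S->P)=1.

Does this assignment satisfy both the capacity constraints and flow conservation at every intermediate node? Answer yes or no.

Every edge has 0 ≤ f(e) ≤ cap(e).
At each intermediate node, inflow equals outflow.

Yes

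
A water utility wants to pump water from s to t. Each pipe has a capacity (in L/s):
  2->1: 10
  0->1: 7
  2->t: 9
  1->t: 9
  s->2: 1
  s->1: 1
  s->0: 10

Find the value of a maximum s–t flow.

Augment s->2->t: bottleneck 1. Total 1.
Augment s->1->t: bottleneck 1. Total 2.
Augment s->0->1->t: bottleneck 7. Total 9.
No augmenting path remains in the residual graph.

9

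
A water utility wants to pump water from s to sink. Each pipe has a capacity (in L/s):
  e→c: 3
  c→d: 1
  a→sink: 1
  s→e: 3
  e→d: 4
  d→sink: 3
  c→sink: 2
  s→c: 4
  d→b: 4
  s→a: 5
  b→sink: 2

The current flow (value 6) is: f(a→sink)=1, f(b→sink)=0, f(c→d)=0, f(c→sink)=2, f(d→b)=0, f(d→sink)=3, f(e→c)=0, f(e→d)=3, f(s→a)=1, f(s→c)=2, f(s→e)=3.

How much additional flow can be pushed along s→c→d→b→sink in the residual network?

1

Residual capacities along the path: s→c: 2, c→d: 1, d→b: 4, b→sink: 2.
Minimum is 1.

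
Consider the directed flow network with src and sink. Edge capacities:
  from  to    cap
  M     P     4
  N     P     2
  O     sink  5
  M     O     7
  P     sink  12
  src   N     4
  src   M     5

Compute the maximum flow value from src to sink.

Augment src->M->O->sink: bottleneck 5. Total 5.
Augment src->N->P->sink: bottleneck 2. Total 7.
No augmenting path remains in the residual graph.

7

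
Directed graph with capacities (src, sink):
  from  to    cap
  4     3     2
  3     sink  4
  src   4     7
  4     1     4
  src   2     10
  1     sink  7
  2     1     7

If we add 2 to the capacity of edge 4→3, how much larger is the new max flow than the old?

2

Original max flow = 9.
After raising cap(4→3), augmenting paths through that edge carry 2 more units.
New max flow = 11. Increase = 2.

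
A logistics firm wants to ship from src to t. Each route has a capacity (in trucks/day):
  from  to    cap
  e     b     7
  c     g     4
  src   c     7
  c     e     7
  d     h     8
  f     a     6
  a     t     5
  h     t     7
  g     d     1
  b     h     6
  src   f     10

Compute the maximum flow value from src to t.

Augment src->f->a->t: bottleneck 5. Total 5.
Augment src->c->g->d->h->t: bottleneck 1. Total 6.
Augment src->c->e->b->h->t: bottleneck 6. Total 12.
No augmenting path remains in the residual graph.

12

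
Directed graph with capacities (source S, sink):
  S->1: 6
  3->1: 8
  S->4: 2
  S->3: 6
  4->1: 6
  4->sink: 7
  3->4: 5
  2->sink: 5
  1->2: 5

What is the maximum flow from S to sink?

Augment S->4->sink: bottleneck 2. Total 2.
Augment S->3->4->sink: bottleneck 5. Total 7.
Augment S->1->2->sink: bottleneck 5. Total 12.
No augmenting path remains in the residual graph.

12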